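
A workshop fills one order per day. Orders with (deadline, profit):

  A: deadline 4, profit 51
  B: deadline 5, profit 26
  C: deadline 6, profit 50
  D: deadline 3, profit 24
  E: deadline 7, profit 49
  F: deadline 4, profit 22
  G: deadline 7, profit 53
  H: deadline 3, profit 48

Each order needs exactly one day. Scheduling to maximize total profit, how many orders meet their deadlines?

By profit: G(d7,53), A(d4,51), C(d6,50), E(d7,49), H(d3,48), B(d5,26), D(d3,24), F(d4,22)
G→slot 7; A→slot 4; C→slot 6; E→slot 5; H→slot 3; B→slot 2; D→slot 1; F skipped.
7 of 8 scheduled.

7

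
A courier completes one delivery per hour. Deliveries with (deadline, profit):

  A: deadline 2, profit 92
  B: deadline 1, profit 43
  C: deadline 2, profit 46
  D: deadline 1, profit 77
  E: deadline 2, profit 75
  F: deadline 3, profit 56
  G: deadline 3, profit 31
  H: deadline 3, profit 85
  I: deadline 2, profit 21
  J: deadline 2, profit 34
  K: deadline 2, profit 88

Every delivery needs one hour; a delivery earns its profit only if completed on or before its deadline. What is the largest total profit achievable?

265

Sort by profit descending; place each in the latest free slot ≤ its deadline.
By profit: A(d2,92), K(d2,88), H(d3,85), D(d1,77), E(d2,75), F(d3,56), C(d2,46), B(d1,43), J(d2,34), G(d3,31), I(d2,21)
A→slot 2; K→slot 1; H→slot 3; D skipped; E skipped; F skipped; C skipped; B skipped; J skipped; G skipped; I skipped.
Profit = 88 + 92 + 85 = 265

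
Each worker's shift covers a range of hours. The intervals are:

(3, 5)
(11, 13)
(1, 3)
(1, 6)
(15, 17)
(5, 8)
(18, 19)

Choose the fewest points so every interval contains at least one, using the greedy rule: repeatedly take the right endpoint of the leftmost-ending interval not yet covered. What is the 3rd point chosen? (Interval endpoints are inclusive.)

13

Sort by right endpoint; whenever an interval is uncovered, place a point at its right end.
Sorted: [1,3] [3,5] [1,6] [5,8] [11,13] [15,17] [18,19]
{[1,3],[3,5],[1,6]} hit by 3; {[5,8]} hit by 8; {[11,13]} hit by 13; {[15,17]} hit by 17; {[18,19]} hit by 19.
Points: 3, 8, 13, 17, 19 (5 total).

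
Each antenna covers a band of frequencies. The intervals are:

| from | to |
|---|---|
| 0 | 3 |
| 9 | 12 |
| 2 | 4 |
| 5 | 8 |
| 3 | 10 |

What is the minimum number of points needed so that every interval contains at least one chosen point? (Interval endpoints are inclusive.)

Sorted: [0,3] [2,4] [5,8] [3,10] [9,12]
{[0,3],[2,4]} hit by 3; {[5,8],[3,10]} hit by 8; {[9,12]} hit by 12.
Points: 3, 8, 12 (3 total).

3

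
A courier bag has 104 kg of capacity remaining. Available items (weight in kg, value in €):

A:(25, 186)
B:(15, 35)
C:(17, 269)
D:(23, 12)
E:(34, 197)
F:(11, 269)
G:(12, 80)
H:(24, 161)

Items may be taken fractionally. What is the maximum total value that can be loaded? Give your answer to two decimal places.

1051.91

Greedy by value/weight ratio, highest first.
Order: F (269/11=24.45) > C (269/17=15.82) > A (186/25=7.44) > H (161/24=6.71) > G (80/12=6.67) > E (197/34=5.79) > B (35/15=2.33) > D (12/23=0.52)
Fill: take F (11 @ 269) → take C (17 @ 269) → take A (25 @ 186) → take H (24 @ 161) → take G (12 @ 80) → take 15/34 of E → 86.91; 104/104 used.
Total value = 1051.91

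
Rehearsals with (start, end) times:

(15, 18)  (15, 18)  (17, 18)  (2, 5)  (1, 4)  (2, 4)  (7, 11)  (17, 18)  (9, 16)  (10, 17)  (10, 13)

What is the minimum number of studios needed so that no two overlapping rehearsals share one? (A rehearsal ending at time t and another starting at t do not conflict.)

starts: [1, 2, 2, 7, 9, 10, 10, 15, 15, 17, 17]
ends:   [4, 4, 5, 11, 13, 16, 17, 18, 18, 18, 18]
s1→1 s2→2 s2→3 e4→2 e4→1 e5→0 s7→1 s9→2 s10→3 s10→4  — peak 4.

4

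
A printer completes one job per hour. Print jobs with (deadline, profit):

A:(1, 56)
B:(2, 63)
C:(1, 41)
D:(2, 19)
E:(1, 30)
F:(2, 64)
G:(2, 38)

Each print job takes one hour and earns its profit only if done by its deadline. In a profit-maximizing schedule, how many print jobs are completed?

Profit order: F=64 B=63 A=56 C=41 G=38 E=30 D=19
Assign: F→slot 2, B→slot 1, A skipped, C skipped, G skipped, E skipped, D skipped.
Slots: [1:B] [2:F]
2 of 7 scheduled.

2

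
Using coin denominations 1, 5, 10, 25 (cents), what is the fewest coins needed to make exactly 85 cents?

Greedy: take as many of the largest coin as possible, then repeat with the remainder.
85 − 3×25→10 − 1×10→0
Total coins = 3 + 1 = 4

4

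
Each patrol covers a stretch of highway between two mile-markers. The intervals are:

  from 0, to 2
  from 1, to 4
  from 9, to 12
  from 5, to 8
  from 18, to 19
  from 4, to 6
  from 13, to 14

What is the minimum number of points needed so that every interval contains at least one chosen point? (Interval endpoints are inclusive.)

Process intervals by earliest right end; each time one isn't hit yet, stab at its right endpoint.
Sorted: [0,2] [1,4] [4,6] [5,8] [9,12] [13,14] [18,19]
{[0,2],[1,4]} hit by 2; {[4,6],[5,8]} hit by 6; {[9,12]} hit by 12; {[13,14]} hit by 14; {[18,19]} hit by 19.
Points: 2, 6, 12, 14, 19 (5 total).

5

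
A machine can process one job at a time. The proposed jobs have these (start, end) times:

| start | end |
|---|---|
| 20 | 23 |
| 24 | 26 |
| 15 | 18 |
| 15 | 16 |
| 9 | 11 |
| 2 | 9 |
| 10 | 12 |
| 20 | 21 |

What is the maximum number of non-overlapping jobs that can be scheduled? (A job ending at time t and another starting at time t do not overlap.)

5

By end time: (2,9), (9,11), (10,12), (15,16), (15,18), (20,21), (20,23), (24,26).
Pick (2,9); next start ≥ 9 → (9,11); next start ≥ 11 → (15,16); next start ≥ 16 → (20,21); next start ≥ 21 → (24,26).
Selected 5 jobs.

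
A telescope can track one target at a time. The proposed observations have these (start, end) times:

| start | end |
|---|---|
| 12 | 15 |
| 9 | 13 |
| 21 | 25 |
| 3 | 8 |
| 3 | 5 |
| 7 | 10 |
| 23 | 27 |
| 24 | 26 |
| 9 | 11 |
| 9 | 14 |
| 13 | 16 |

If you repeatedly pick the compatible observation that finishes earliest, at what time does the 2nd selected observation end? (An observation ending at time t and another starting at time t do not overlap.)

Greedy by earliest finish: after sorting by end time, pick each interval compatible with the last pick.
By end time: (3,5), (3,8), (7,10), (9,11), (9,13), (9,14), (12,15), (13,16), (21,25), (24,26), (23,27).
Pick (3,5); next start ≥ 5 → (7,10); next start ≥ 10 → (12,15); next start ≥ 15 → (21,25).
Selected: (3,5) (7,10) (12,15) (21,25)

10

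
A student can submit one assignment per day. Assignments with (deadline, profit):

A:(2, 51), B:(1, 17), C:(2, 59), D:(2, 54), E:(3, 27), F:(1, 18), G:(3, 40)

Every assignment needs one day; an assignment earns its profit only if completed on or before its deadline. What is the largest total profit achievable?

By profit: C(d2,59), D(d2,54), A(d2,51), G(d3,40), E(d3,27), F(d1,18), B(d1,17)
C→slot 2; D→slot 1; A skipped; G→slot 3; E skipped; F skipped; B skipped.
Profit = 54 + 59 + 40 = 153

153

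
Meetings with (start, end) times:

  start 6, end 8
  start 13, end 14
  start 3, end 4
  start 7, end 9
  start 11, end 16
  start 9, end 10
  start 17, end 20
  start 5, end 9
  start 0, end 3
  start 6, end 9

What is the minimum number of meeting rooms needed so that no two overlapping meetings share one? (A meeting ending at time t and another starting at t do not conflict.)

4

Count concurrent intervals with a sweep; the peak is the room count.
Events (time:±→running): 0:+→1 3:-→0 3:+→1 4:-→0 5:+→1 6:+→2 6:+→3 7:+→4 … peak 4.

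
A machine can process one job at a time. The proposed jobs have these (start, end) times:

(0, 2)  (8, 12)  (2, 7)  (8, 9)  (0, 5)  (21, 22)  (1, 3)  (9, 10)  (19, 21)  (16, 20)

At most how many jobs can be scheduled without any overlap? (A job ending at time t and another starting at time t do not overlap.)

6

Sorted by end: (0,2)  (1,3)  (0,5)  (2,7)  (8,9)  (9,10)  (8,12)  (16,20)  (19,21)  (21,22)
take (0,2); skip (1,3); take (2,7); take (8,9); take (9,10); skip (8,12); take (16,20); skip (19,21); take (21,22).
Selected 6 jobs.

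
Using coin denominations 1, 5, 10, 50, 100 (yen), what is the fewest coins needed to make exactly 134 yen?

8

Greedy: take as many of the largest coin as possible, then repeat with the remainder.
134 − 1×100→34 − 3×10→4 − 4×1→0
Total coins = 1 + 3 + 4 = 8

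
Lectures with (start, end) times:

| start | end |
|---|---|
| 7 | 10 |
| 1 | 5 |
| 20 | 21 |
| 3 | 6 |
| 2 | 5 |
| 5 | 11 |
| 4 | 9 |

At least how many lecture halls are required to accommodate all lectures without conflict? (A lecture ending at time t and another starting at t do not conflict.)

4

Count concurrent intervals with a sweep; the peak is the room count.
Events (time:±→running): 1:+→1 2:+→2 3:+→3 4:+→4 … peak 4.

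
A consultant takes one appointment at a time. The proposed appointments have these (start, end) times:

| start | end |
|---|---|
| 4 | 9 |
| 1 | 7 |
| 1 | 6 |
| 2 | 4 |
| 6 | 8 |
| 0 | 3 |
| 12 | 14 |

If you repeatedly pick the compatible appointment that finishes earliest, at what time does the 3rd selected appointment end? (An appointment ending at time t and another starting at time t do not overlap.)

Greedy by earliest finish: after sorting by end time, pick each interval compatible with the last pick.
By end time: (0,3), (2,4), (1,6), (1,7), (6,8), (4,9), (12,14).
Pick (0,3); next start ≥ 3 → (6,8); next start ≥ 8 → (12,14).
Selected: (0,3) (6,8) (12,14)

14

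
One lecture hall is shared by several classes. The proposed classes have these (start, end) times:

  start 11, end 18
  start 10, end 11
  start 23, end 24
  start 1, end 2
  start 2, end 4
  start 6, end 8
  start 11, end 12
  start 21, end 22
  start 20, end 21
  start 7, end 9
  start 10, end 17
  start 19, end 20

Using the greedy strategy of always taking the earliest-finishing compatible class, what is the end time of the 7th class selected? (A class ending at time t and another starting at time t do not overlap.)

21

Sorted by end: (1,2)  (2,4)  (6,8)  (7,9)  (10,11)  (11,12)  (10,17)  (11,18)  (19,20)  (20,21)  (21,22)  (23,24)
take (1,2); take (2,4); take (6,8); take (10,11); take (11,12); skip (10,17); take (19,20); take (20,21); take (21,22); take (23,24).
Selected: (1,2) (2,4) (6,8) (10,11) (11,12) (19,20) (20,21) (21,22) (23,24)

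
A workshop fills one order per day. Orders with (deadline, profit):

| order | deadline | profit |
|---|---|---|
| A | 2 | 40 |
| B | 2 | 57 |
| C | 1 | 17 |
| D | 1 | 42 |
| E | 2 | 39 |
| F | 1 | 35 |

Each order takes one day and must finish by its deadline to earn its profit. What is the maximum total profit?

99

Sort by profit descending; place each in the latest free slot ≤ its deadline.
By profit: B(d2,57), D(d1,42), A(d2,40), E(d2,39), F(d1,35), C(d1,17)
B→slot 2; D→slot 1; A skipped; E skipped; F skipped; C skipped.
Profit = 42 + 57 = 99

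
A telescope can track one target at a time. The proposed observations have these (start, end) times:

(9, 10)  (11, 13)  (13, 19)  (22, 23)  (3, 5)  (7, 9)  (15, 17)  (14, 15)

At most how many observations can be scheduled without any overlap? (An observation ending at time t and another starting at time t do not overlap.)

Sorted by end: (3,5)  (7,9)  (9,10)  (11,13)  (14,15)  (15,17)  (13,19)  (22,23)
take (3,5); take (7,9); take (9,10); take (11,13); take (14,15); take (15,17); take (22,23).
Selected 7 observations.

7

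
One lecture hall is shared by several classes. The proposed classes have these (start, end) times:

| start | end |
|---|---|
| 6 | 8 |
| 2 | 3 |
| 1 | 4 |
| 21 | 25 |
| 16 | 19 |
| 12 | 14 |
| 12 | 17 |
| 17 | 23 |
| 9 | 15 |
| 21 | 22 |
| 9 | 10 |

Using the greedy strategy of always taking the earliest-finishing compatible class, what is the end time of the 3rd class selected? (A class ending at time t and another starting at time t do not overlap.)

10

Order by finish time; keep every interval that doesn't clash with the previous kept one.
Sorted by end: (2,3)  (1,4)  (6,8)  (9,10)  (12,14)  (9,15)  (12,17)  (16,19)  (21,22)  (17,23)  (21,25)
take (2,3); take (6,8); take (9,10); take (12,14); skip (12,17); take (16,19); take (21,22); skip (17,23).
Selected: (2,3) (6,8) (9,10) (12,14) (16,19) (21,22)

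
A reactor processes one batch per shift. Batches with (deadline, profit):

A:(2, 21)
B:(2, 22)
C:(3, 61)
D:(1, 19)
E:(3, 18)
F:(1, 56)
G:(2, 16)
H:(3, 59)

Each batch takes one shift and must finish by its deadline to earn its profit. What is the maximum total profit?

176

Take jobs in profit order; each goes to the latest open slot no later than its deadline.
By profit: C(d3,61), H(d3,59), F(d1,56), B(d2,22), A(d2,21), D(d1,19), E(d3,18), G(d2,16)
C→slot 3; H→slot 2; F→slot 1; B skipped; A skipped; D skipped; E skipped; G skipped.
Profit = 56 + 59 + 61 = 176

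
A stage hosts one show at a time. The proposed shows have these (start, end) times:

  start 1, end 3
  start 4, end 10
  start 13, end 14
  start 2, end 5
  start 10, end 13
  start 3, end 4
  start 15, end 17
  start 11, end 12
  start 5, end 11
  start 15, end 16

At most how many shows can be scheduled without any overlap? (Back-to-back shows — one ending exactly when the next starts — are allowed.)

6

Greedy by earliest finish: after sorting by end time, pick each interval compatible with the last pick.
Sorted by end: (1,3)  (3,4)  (2,5)  (4,10)  (5,11)  (11,12)  (10,13)  (13,14)  (15,16)  (15,17)
take (1,3); take (3,4); take (4,10); skip (5,11); take (11,12); skip (10,13); take (13,14); take (15,16).
Selected 6 shows.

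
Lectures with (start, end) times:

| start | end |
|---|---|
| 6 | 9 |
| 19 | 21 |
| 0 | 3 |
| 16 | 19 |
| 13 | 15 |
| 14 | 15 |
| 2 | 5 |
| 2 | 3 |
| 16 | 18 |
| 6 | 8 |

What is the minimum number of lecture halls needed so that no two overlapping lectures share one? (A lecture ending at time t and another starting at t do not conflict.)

The answer is the maximum number of intervals overlapping at any instant.
Events (time:±→running): 0:+→1 2:+→2 2:+→3 … peak 3.

3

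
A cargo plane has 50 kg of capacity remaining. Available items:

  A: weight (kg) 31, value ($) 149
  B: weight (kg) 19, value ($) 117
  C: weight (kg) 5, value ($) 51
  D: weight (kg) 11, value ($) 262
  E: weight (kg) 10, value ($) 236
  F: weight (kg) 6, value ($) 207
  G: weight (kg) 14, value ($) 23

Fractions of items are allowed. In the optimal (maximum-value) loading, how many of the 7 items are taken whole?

Sort by value per unit weight and fill in that order.
Order: F (207/6=34.50) > D (262/11=23.82) > E (236/10=23.60) > C (51/5=10.20) > B (117/19=6.16) > A (149/31=4.81) > G (23/14=1.64)
Fill: take F (6 @ 207) → take D (11 @ 262) → take E (10 @ 236) → take C (5 @ 51) → take 18/19 of B → 110.84; 50/50 used.
4 item(s) taken whole; one partial (take 18/19 of B).

4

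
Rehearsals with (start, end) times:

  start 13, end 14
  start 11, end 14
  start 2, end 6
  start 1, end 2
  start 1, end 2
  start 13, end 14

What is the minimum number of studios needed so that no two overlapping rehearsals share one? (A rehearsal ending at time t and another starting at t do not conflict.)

The answer is the maximum number of intervals overlapping at any instant.
starts: [1, 1, 2, 11, 13, 13]
ends:   [2, 2, 6, 14, 14, 14]
s1→1 s1→2 e2→1 e2→0 s2→1 e6→0 s11→1 s13→2 s13→3  — peak 3.

3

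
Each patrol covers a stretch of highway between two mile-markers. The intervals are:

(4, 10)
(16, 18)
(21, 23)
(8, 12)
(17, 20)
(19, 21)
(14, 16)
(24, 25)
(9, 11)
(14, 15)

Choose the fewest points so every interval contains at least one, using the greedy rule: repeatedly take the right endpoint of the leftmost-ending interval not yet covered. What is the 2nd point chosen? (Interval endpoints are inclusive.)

Sort by right endpoint; whenever an interval is uncovered, place a point at its right end.
By right end: [4,10]  [9,11]  [8,12]  [14,15]  [14,16]  [16,18]  [17,20]  [19,21]  [21,23]  [24,25]
[4,10] uncovered → point at 10; [14,15] uncovered → point at 15; [16,18] uncovered → point at 18; [19,21] uncovered → point at 21; [24,25] uncovered → point at 25.
Points: 10, 15, 18, 21, 25 (5 total).

15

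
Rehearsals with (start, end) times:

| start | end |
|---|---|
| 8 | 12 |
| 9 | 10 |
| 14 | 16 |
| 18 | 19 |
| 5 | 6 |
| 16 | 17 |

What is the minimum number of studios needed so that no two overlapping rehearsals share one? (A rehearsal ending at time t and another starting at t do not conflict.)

starts: [5, 8, 9, 14, 16, 18]
ends:   [6, 10, 12, 16, 17, 19]
s5→1 e6→0 s8→1 s9→2  — peak 2.

2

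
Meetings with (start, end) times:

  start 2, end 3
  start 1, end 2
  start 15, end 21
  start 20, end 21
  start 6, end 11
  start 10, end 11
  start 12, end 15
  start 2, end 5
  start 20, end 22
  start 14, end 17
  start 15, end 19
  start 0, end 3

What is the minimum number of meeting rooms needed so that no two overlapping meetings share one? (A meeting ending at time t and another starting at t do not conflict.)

Count concurrent intervals with a sweep; the peak is the room count.
Events (time:±→running): 0:+→1 1:+→2 2:-→1 2:+→2 2:+→3 … peak 3.

3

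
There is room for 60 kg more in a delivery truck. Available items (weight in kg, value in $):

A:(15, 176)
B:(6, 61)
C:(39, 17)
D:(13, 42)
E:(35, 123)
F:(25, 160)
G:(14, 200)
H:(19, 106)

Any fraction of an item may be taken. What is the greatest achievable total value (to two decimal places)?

597.00

Sort by value per unit weight and fill in that order.
Order: G (200/14=14.29) > A (176/15=11.73) > B (61/6=10.17) > F (160/25=6.40) > H (106/19=5.58) > E (123/35=3.51) > D (42/13=3.23) > C (17/39=0.44)
Fill: take G (14 @ 200) → take A (15 @ 176) → take B (6 @ 61) → take F (25 @ 160); 60/60 used.
Total value = 597.00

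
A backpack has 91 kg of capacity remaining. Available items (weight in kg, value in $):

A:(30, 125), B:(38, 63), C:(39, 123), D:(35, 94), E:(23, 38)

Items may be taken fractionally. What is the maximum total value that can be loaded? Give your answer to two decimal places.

307.09

Ratios (sorted): A 4.17, C 3.15, D 2.69, B 1.66, E 1.65
take A (30 @ 125); take C (39 @ 123); take 22/35 of D → 59.09. Capacity used 91/91.
Total value = 307.09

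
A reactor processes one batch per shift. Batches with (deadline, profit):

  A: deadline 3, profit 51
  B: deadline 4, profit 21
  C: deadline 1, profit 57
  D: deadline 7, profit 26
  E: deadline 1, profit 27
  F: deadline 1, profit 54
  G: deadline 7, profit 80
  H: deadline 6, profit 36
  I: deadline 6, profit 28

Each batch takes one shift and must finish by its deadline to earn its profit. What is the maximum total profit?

Profit order: G=80 C=57 F=54 A=51 H=36 I=28 E=27 D=26 B=21
Assign: G→slot 7, C→slot 1, F skipped, A→slot 3, H→slot 6, I→slot 5, E skipped, D→slot 4, B→slot 2.
Slots: [1:C] [2:B] [3:A] [4:D] [5:I] [6:H] [7:G]
Profit = 57 + 21 + 51 + 26 + 28 + 36 + 80 = 299

299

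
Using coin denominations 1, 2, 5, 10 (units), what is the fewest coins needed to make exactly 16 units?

3

Use the largest denomination that fits, subtract, and repeat.
16 − 1×10→6 − 1×5→1 − 1×1→0
Total coins = 1 + 1 + 1 = 3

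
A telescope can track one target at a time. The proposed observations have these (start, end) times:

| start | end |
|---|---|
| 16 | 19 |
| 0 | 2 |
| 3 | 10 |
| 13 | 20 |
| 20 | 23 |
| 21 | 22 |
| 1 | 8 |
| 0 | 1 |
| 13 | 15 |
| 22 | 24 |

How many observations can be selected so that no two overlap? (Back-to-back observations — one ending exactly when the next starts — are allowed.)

Sorted by end: (0,1)  (0,2)  (1,8)  (3,10)  (13,15)  (16,19)  (13,20)  (21,22)  (20,23)  (22,24)
take (0,1); skip (0,2); take (1,8); take (13,15); take (16,19); take (21,22); take (22,24).
Selected 6 observations.

6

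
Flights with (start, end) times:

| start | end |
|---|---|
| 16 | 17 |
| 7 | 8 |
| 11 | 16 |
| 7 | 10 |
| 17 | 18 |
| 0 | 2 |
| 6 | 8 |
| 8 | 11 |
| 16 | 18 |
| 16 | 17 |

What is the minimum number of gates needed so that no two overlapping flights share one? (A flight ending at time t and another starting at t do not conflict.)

3

Count concurrent intervals with a sweep; the peak is the room count.
starts: [0, 6, 7, 7, 8, 11, 16, 16, 16, 17]
ends:   [2, 8, 8, 10, 11, 16, 17, 17, 18, 18]
s0→1 e2→0 s6→1 s7→2 s7→3  — peak 3.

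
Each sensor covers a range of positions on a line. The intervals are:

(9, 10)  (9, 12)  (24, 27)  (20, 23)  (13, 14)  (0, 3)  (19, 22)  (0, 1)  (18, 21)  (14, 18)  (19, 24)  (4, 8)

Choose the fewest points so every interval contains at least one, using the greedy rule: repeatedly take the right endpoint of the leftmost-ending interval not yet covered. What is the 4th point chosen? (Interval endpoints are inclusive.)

14

Process intervals by earliest right end; each time one isn't hit yet, stab at its right endpoint.
By right end: [0,1]  [0,3]  [4,8]  [9,10]  [9,12]  [13,14]  [14,18]  [18,21]  [19,22]  [20,23]  [19,24]  [24,27]
[0,1] uncovered → point at 1; [4,8] uncovered → point at 8; [9,10] uncovered → point at 10; [13,14] uncovered → point at 14; [18,21] uncovered → point at 21; [24,27] uncovered → point at 27.
Points: 1, 8, 10, 14, 21, 27 (6 total).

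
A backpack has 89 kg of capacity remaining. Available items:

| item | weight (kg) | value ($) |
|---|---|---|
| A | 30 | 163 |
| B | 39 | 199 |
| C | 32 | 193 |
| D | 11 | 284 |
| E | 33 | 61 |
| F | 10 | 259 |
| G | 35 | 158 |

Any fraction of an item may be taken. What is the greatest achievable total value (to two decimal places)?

Greedy by value/weight ratio, highest first.
Order: F (259/10=25.90) > D (284/11=25.82) > C (193/32=6.03) > A (163/30=5.43) > B (199/39=5.10) > G (158/35=4.51) > E (61/33=1.85)
Fill: take F (10 @ 259) → take D (11 @ 284) → take C (32 @ 193) → take A (30 @ 163) → take 6/39 of B → 30.62; 89/89 used.
Total value = 929.62

929.62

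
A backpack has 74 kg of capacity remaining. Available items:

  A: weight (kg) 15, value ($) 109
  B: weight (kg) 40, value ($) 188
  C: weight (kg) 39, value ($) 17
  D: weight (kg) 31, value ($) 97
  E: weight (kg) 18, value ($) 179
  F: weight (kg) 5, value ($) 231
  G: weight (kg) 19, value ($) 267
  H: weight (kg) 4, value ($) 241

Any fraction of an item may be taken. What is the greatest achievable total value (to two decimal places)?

1088.10

Order: H (241/4=60.25) > F (231/5=46.20) > G (267/19=14.05) > E (179/18=9.94) > A (109/15=7.27) > B (188/40=4.70) > D (97/31=3.13) > C (17/39=0.44)
Fill: take H (4 @ 241) → take F (5 @ 231) → take G (19 @ 267) → take E (18 @ 179) → take A (15 @ 109) → take 13/40 of B → 61.10; 74/74 used.
Total value = 1088.10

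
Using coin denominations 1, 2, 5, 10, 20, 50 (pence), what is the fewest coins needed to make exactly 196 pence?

196 = 3×50 + 2×20 + 1×5 + 1×1
Total coins = 3 + 2 + 1 + 1 = 7

7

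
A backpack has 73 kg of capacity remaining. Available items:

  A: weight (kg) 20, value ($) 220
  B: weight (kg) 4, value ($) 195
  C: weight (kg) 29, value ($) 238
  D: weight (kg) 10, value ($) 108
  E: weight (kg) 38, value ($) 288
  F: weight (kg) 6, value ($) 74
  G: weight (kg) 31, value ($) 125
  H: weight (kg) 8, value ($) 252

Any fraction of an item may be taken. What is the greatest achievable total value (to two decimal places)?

Sort by value per unit weight and fill in that order.
Order: B (195/4=48.75) > H (252/8=31.50) > F (74/6=12.33) > A (220/20=11.00) > D (108/10=10.80) > C (238/29=8.21) > E (288/38=7.58) > G (125/31=4.03)
Fill: take B (4 @ 195) → take H (8 @ 252) → take F (6 @ 74) → take A (20 @ 220) → take D (10 @ 108) → take 25/29 of C → 205.17; 73/73 used.
Total value = 1054.17

1054.17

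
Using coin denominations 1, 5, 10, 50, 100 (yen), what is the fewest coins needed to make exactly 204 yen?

Use the largest denomination that fits, subtract, and repeat.
204 − 2×100→4 − 4×1→0
Total coins = 2 + 4 = 6

6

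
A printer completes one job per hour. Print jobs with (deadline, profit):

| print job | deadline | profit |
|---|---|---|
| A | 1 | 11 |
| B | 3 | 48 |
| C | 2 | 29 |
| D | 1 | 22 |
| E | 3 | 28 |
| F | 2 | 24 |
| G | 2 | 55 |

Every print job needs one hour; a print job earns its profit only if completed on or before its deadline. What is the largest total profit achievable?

Sort by profit descending; place each in the latest free slot ≤ its deadline.
By profit: G(d2,55), B(d3,48), C(d2,29), E(d3,28), F(d2,24), D(d1,22), A(d1,11)
G→slot 2; B→slot 3; C→slot 1; E skipped; F skipped; D skipped; A skipped.
Profit = 29 + 55 + 48 = 132

132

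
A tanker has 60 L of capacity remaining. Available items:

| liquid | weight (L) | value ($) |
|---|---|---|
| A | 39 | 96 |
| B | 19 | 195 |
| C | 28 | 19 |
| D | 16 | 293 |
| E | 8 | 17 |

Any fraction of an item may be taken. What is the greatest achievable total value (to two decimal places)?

Ratios (sorted): D 18.31, B 10.26, A 2.46, E 2.12, C 0.68
take D (16 @ 293); take B (19 @ 195); take 25/39 of A → 61.54. Capacity used 60/60.
Total value = 549.54

549.54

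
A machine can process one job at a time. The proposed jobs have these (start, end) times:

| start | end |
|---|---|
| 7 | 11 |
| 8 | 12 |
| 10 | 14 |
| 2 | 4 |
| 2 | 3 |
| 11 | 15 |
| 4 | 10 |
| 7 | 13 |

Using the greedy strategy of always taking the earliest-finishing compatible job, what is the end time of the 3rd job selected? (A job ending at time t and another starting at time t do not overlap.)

Order by finish time; keep every interval that doesn't clash with the previous kept one.
By end time: (2,3), (2,4), (4,10), (7,11), (8,12), (7,13), (10,14), (11,15).
Pick (2,3); next start ≥ 3 → (4,10); next start ≥ 10 → (10,14).
Selected: (2,3) (4,10) (10,14)

14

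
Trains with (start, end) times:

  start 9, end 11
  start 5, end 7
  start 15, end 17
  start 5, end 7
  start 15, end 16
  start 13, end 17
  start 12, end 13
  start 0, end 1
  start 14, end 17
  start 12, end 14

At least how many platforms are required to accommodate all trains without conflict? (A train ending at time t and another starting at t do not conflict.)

Count concurrent intervals with a sweep; the peak is the room count.
starts: [0, 5, 5, 9, 12, 12, 13, 14, 15, 15]
ends:   [1, 7, 7, 11, 13, 14, 16, 17, 17, 17]
s0→1 e1→0 s5→1 s5→2 e7→1 e7→0 s9→1 e11→0 s12→1 s12→2 e13→1 s13→2 e14→1 s14→2 s15→3 s15→4  — peak 4.

4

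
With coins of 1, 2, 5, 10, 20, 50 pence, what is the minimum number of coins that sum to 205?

5

Use the largest denomination that fits, subtract, and repeat.
205 − 4×50→5 − 1×5→0
Total coins = 4 + 1 = 5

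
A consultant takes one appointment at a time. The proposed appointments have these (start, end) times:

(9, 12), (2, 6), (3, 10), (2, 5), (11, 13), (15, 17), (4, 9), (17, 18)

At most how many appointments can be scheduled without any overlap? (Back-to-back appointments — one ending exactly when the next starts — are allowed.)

Sorted by end: (2,5)  (2,6)  (4,9)  (3,10)  (9,12)  (11,13)  (15,17)  (17,18)
take (2,5); skip (2,6); skip (4,9); take (9,12); take (15,17); take (17,18).
Selected 4 appointments.

4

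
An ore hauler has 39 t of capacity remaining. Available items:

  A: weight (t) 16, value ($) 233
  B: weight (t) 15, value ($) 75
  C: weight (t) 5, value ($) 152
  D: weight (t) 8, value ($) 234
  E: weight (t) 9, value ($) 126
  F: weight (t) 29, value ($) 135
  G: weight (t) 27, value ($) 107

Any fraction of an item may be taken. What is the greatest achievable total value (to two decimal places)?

Ratios (sorted): C 30.40, D 29.25, A 14.56, E 14.00, B 5.00, F 4.66, G 3.96
take C (5 @ 152); take D (8 @ 234); take A (16 @ 233); take E (9 @ 126); take 1/15 of B → 5.00. Capacity used 39/39.
Total value = 750.00

750.00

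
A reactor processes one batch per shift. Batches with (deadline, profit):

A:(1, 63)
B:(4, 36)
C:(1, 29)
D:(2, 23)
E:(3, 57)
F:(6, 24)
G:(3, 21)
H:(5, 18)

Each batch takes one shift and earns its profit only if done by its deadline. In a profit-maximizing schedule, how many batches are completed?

6

Sort by profit descending; place each in the latest free slot ≤ its deadline.
Profit order: A=63 E=57 B=36 C=29 F=24 D=23 G=21 H=18
Assign: A→slot 1, E→slot 3, B→slot 4, C skipped, F→slot 6, D→slot 2, G skipped, H→slot 5.
Slots: [1:A] [2:D] [3:E] [4:B] [5:H] [6:F]
6 of 8 scheduled.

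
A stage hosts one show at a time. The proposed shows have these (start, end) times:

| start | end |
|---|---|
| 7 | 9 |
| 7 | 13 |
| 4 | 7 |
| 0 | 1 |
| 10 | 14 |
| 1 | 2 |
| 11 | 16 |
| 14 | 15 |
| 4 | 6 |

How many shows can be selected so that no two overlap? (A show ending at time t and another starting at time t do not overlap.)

Sorted by end: (0,1)  (1,2)  (4,6)  (4,7)  (7,9)  (7,13)  (10,14)  (14,15)  (11,16)
take (0,1); take (1,2); take (4,6); take (7,9); skip (7,13); take (10,14); take (14,15); skip (11,16).
Selected 6 shows.

6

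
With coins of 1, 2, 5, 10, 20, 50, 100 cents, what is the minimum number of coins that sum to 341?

Use the largest denomination that fits, subtract, and repeat.
341 − 3×100→41 − 2×20→1 − 1×1→0
Total coins = 3 + 2 + 1 = 6

6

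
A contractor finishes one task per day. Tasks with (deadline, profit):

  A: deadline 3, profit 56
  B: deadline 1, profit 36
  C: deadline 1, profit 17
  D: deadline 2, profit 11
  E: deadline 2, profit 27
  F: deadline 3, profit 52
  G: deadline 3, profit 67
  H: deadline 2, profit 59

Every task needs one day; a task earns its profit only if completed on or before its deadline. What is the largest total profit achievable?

Take jobs in profit order; each goes to the latest open slot no later than its deadline.
By profit: G(d3,67), H(d2,59), A(d3,56), F(d3,52), B(d1,36), E(d2,27), C(d1,17), D(d2,11)
G→slot 3; H→slot 2; A→slot 1; F skipped; B skipped; E skipped; C skipped; D skipped.
Profit = 56 + 59 + 67 = 182

182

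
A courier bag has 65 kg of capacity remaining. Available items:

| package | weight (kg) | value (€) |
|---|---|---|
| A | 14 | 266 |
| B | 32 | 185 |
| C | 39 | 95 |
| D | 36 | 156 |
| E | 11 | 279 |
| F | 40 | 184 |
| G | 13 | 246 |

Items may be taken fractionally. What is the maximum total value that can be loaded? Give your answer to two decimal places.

947.09

Ratios (sorted): E 25.36, A 19.00, G 18.92, B 5.78, F 4.60, D 4.33, C 2.44
take E (11 @ 279); take A (14 @ 266); take G (13 @ 246); take 27/32 of B → 156.09. Capacity used 65/65.
Total value = 947.09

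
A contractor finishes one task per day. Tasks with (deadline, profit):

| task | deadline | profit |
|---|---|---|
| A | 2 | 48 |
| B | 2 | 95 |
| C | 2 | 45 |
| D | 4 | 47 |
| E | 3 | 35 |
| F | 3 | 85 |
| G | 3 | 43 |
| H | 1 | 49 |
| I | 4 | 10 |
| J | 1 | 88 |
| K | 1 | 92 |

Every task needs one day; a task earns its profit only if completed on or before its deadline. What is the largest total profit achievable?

319

Take jobs in profit order; each goes to the latest open slot no later than its deadline.
Profit order: B=95 K=92 J=88 F=85 H=49 A=48 D=47 C=45 G=43 E=35 I=10
Assign: B→slot 2, K→slot 1, J skipped, F→slot 3, H skipped, A skipped, D→slot 4, C skipped, G skipped, E skipped, I skipped.
Slots: [1:K] [2:B] [3:F] [4:D]
Profit = 92 + 95 + 85 + 47 = 319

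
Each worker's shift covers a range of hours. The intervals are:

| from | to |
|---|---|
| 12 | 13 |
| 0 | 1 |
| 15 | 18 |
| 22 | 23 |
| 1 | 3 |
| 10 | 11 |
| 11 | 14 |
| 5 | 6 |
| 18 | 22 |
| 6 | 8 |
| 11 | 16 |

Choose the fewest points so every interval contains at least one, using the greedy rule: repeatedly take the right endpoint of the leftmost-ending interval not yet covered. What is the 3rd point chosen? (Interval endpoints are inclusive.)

By right end: [0,1]  [1,3]  [5,6]  [6,8]  [10,11]  [12,13]  [11,14]  [11,16]  [15,18]  [18,22]  [22,23]
[0,1] uncovered → point at 1; [5,6] uncovered → point at 6; [10,11] uncovered → point at 11; [12,13] uncovered → point at 13; [15,18] uncovered → point at 18; [22,23] uncovered → point at 23.
Points: 1, 6, 11, 13, 18, 23 (6 total).

11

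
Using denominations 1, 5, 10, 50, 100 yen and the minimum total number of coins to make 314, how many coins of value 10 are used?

Greedy: take as many of the largest coin as possible, then repeat with the remainder.
314 − 3×100→14 − 1×10→4 − 4×1→0
Count of 10: 1

1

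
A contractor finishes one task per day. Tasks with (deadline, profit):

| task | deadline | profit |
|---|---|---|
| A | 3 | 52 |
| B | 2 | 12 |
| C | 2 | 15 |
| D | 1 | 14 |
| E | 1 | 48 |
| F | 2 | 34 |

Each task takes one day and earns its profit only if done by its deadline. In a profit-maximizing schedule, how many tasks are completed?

3

By profit: A(d3,52), E(d1,48), F(d2,34), C(d2,15), D(d1,14), B(d2,12)
A→slot 3; E→slot 1; F→slot 2; C skipped; D skipped; B skipped.
3 of 6 scheduled.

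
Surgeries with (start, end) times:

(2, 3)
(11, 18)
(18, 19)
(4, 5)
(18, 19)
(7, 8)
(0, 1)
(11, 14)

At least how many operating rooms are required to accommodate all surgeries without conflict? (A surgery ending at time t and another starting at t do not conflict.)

The answer is the maximum number of intervals overlapping at any instant.
Events (time:±→running): 0:+→1 1:-→0 2:+→1 3:-→0 4:+→1 5:-→0 7:+→1 8:-→0 11:+→1 11:+→2 … peak 2.

2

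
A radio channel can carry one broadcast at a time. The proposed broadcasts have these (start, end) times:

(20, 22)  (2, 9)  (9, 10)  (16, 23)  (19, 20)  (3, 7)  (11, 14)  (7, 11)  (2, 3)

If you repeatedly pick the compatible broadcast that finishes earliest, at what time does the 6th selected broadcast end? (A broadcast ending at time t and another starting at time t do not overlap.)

22

By end time: (2,3), (3,7), (2,9), (9,10), (7,11), (11,14), (19,20), (20,22), (16,23).
Pick (2,3); next start ≥ 3 → (3,7); next start ≥ 7 → (9,10); next start ≥ 10 → (11,14); next start ≥ 14 → (19,20); next start ≥ 20 → (20,22).
Selected: (2,3) (3,7) (9,10) (11,14) (19,20) (20,22)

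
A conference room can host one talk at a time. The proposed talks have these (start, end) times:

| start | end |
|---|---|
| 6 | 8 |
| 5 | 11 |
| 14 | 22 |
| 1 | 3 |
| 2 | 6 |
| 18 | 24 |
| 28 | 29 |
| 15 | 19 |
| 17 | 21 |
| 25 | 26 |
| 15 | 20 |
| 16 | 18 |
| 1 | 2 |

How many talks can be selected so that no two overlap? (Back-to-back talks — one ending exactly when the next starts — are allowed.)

Order by finish time; keep every interval that doesn't clash with the previous kept one.
By end time: (1,2), (1,3), (2,6), (6,8), (5,11), (16,18), (15,19), (15,20), (17,21), (14,22), (18,24), (25,26), (28,29).
Pick (1,2); next start ≥ 2 → (2,6); next start ≥ 6 → (6,8); next start ≥ 8 → (16,18); next start ≥ 18 → (18,24); next start ≥ 24 → (25,26); next start ≥ 26 → (28,29).
Selected 7 talks.

7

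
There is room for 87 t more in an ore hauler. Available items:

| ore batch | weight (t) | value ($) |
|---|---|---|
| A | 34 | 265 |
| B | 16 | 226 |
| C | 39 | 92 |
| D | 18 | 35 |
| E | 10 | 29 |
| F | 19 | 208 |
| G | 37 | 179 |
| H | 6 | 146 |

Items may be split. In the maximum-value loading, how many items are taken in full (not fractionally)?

4

Sort by value per unit weight and fill in that order.
Order: H (146/6=24.33) > B (226/16=14.12) > F (208/19=10.95) > A (265/34=7.79) > G (179/37=4.84) > E (29/10=2.90) > C (92/39=2.36) > D (35/18=1.94)
Fill: take H (6 @ 146) → take B (16 @ 226) → take F (19 @ 208) → take A (34 @ 265) → take 12/37 of G → 58.05; 87/87 used.
4 item(s) taken whole; one partial (take 12/37 of G).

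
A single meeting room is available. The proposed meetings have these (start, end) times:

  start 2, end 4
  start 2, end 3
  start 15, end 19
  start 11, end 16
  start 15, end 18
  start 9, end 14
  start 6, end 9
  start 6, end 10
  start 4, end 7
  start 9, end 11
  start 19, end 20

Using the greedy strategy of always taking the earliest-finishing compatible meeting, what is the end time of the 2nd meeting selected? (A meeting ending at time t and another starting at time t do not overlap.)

7

Greedy by earliest finish: after sorting by end time, pick each interval compatible with the last pick.
Sorted by end: (2,3)  (2,4)  (4,7)  (6,9)  (6,10)  (9,11)  (9,14)  (11,16)  (15,18)  (15,19)  (19,20)
take (2,3); take (4,7); take (9,11); take (11,16); skip (15,18); skip (15,19); take (19,20).
Selected: (2,3) (4,7) (9,11) (11,16) (19,20)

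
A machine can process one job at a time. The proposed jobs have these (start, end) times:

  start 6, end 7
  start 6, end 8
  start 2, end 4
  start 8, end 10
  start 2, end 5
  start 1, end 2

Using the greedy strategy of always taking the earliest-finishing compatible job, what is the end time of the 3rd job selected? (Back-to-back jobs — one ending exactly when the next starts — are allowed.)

7

Greedy by earliest finish: after sorting by end time, pick each interval compatible with the last pick.
Sorted by end: (1,2)  (2,4)  (2,5)  (6,7)  (6,8)  (8,10)
take (1,2); take (2,4); take (6,7); take (8,10).
Selected: (1,2) (2,4) (6,7) (8,10)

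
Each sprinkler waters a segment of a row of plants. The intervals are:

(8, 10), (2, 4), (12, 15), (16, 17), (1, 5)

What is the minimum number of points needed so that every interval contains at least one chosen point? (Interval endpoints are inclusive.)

Sort by right endpoint; whenever an interval is uncovered, place a point at its right end.
Sorted: [2,4] [1,5] [8,10] [12,15] [16,17]
{[2,4],[1,5]} hit by 4; {[8,10]} hit by 10; {[12,15]} hit by 15; {[16,17]} hit by 17.
Points: 4, 10, 15, 17 (4 total).

4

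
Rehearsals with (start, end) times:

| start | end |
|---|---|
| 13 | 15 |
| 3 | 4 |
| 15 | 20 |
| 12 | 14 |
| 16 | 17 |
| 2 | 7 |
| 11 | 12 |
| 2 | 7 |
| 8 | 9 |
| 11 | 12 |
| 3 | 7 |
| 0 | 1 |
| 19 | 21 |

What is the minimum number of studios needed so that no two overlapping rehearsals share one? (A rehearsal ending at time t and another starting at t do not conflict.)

4

Events (time:±→running): 0:+→1 1:-→0 2:+→1 2:+→2 3:+→3 3:+→4 … peak 4.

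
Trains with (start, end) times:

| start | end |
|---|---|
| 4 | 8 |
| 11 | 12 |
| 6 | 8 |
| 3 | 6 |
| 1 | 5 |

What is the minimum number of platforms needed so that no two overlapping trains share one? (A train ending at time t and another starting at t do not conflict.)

The answer is the maximum number of intervals overlapping at any instant.
Events (time:±→running): 1:+→1 3:+→2 4:+→3 … peak 3.

3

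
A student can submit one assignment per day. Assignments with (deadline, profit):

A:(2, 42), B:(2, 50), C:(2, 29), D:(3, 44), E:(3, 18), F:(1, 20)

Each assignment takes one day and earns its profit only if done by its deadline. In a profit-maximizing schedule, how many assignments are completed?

Take jobs in profit order; each goes to the latest open slot no later than its deadline.
By profit: B(d2,50), D(d3,44), A(d2,42), C(d2,29), F(d1,20), E(d3,18)
B→slot 2; D→slot 3; A→slot 1; C skipped; F skipped; E skipped.
3 of 6 scheduled.

3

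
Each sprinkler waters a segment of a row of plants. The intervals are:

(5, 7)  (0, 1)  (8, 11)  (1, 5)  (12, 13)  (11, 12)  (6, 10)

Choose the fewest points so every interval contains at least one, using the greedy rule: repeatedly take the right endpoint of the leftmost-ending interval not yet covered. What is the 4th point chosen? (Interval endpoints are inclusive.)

13

Sort by right endpoint; whenever an interval is uncovered, place a point at its right end.
Sorted: [0,1] [1,5] [5,7] [6,10] [8,11] [11,12] [12,13]
{[0,1],[1,5]} hit by 1; {[5,7],[6,10]} hit by 7; {[8,11],[11,12]} hit by 11; {[12,13]} hit by 13.
Points: 1, 7, 11, 13 (4 total).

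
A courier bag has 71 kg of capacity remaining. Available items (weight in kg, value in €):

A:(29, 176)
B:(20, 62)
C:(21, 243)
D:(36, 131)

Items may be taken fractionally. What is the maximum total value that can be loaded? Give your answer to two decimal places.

Sort by value per unit weight and fill in that order.
Ratios (sorted): C 11.57, A 6.07, D 3.64, B 3.10
take C (21 @ 243); take A (29 @ 176); take 21/36 of D → 76.42. Capacity used 71/71.
Total value = 495.42

495.42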